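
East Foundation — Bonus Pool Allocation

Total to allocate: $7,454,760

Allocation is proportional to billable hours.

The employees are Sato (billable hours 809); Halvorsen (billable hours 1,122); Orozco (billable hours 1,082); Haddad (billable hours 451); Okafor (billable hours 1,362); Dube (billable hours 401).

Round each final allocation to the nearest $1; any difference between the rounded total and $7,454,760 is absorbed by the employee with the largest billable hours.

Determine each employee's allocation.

Billable hours total: 809 + 1,122 + 1,082 + 451 + 1,362 + 401 = 5,227.
Raw shares: Sato 1,153,797.75; Halvorsen 1,600,199.10; Orozco 1,543,151.01; Haddad 643,217.29; Okafor 1,942,487.68; Dube 571,907.17.
Rounded to nearest $1: Sato $1,153,798; Halvorsen $1,600,199; Orozco $1,543,151; Haddad $643,217; Okafor $1,942,488; Dube $571,907. Sum = $7,454,760.
Rounded total matches; no reconciliation needed.

Sato: $1,153,798 · Halvorsen: $1,600,199 · Orozco: $1,543,151 · Haddad: $643,217 · Okafor: $1,942,488 · Dube: $571,907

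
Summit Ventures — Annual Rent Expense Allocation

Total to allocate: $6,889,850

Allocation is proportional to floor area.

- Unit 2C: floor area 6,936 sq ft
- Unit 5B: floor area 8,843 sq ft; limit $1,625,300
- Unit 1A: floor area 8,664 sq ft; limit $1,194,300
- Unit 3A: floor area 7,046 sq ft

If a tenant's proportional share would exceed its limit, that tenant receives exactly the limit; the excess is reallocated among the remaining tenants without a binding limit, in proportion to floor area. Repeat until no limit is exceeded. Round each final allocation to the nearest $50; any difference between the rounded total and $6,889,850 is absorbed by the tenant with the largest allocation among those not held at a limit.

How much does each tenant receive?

Sum of floor area: 31,489.
Proportional shares (ignoring caps): Unit 2C 1,517,609.31; Unit 5B 1,934,864.35; Unit 1A 1,895,698.83; Unit 3A 1,541,677.51.
Cap binds for Unit 5B ($1,625,300), Unit 1A ($1,194,300); remaining pool $4,070,250 reallocated over remaining floor area 13,982.
Redistributed shares: Unit 2C 2,019,114.15 → $2,019,100; Unit 3A 2,051,135.85 → $2,051,150.

Unit 2C: $2,019,100 | Unit 5B: $1,625,300 | Unit 1A: $1,194,300 | Unit 3A: $2,051,150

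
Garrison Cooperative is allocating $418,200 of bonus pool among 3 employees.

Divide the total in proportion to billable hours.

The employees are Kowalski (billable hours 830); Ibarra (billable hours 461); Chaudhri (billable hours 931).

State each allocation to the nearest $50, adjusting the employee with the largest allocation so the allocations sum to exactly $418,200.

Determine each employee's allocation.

Total billable hours = 2,222.
Pro-rata amounts: Kowalski 830/2,222 × $418,200 = 156,213.32; Ibarra 461/2,222 × $418,200 = 86,764.27; Chaudhri 931/2,222 × $418,200 = 175,222.41.
After rounding ($50): Kowalski $156,200; Ibarra $86,750; Chaudhri $175,200. Sum = $418,150.
Difference $418,200 − $418,150 = +$50 applied to largest allocation (Chaudhri): Chaudhri becomes $175,250.

Kowalski: $156,200 · Ibarra: $86,750 · Chaudhri: $175,250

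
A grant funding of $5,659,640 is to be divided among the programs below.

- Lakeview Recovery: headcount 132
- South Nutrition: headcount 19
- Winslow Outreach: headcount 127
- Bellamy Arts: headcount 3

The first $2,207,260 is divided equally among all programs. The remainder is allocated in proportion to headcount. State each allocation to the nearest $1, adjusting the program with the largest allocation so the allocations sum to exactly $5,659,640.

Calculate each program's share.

First tranche $2,207,260 split equally: $551,815 each.
Remainder $3,452,380 by headcount (total 281): Lakeview Recovery 1,621,758.58 → $1,621,759; South Nutrition 233,434.95 → $233,435; Winslow Outreach 1,560,328.33 → $1,560,328; Bellamy Arts 36,858.15 → $36,858.
Totals: Lakeview Recovery $551,815 + $1,621,759 = $2,173,574; South Nutrition $551,815 + $233,435 = $785,250; Winslow Outreach $551,815 + $1,560,328 = $2,112,143; Bellamy Arts $551,815 + $36,858 = $588,673.

Lakeview Recovery: $2,173,574 | South Nutrition: $785,250 | Winslow Outreach: $2,112,143 | Bellamy Arts: $588,673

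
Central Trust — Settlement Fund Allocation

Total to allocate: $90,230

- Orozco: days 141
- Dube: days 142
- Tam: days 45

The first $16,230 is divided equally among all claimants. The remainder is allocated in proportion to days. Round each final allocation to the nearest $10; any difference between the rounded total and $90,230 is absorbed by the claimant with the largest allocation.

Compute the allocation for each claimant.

$16,230 shared equally gives $5,410 per claimant.
Remainder $74,000 by days (total 328): Orozco 31,810.98 → $31,810; Dube 32,036.59 → $32,040; Tam 10,152.44 → $10,150.
Totals: Orozco $5,410 + $31,810 = $37,220; Dube $5,410 + $32,040 = $37,450; Tam $5,410 + $10,150 = $15,560.

Orozco: $37,220 | Dube: $37,450 | Tam: $15,560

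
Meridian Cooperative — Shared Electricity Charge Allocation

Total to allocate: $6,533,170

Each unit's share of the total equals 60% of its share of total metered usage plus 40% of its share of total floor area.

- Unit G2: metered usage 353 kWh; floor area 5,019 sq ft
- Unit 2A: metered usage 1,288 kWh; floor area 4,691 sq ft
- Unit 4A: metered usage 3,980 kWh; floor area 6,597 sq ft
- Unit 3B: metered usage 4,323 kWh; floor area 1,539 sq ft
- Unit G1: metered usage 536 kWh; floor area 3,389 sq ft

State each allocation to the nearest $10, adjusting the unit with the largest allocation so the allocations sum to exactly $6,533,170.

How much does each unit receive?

Totals — metered usage 10,480, floor area 21,235.
Blended shares (60% metered usage + 40% floor area): Unit G2 0.1148; Unit 2A 0.1621; Unit 4A 0.3521; Unit 3B 0.2765; Unit G1 0.0945.
Raw shares: Unit G2 749,694.02; Unit 2A 1,059,053.05; Unit 4A 2,300,519.51; Unit 3B 1,806,355.36; Unit G1 617,548.07.
At nearest $10: Unit G2 $749,690; Unit 2A $1,059,050; Unit 4A $2,300,520; Unit 3B $1,806,360; Unit G1 $617,550. Sum = $6,533,170.
No rounding difference to absorb.

Unit G2: $749,690 | Unit 2A: $1,059,050 | Unit 4A: $2,300,520 | Unit 3B: $1,806,360 | Unit G1: $617,550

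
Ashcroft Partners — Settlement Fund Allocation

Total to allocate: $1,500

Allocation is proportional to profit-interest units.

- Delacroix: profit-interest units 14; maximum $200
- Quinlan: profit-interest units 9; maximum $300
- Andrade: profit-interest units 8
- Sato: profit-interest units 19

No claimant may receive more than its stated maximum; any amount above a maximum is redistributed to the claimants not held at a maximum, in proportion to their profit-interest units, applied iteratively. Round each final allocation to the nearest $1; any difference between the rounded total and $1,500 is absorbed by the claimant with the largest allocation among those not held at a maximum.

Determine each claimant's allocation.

Sum of profit-interest units: 50.
Pro-rata shares before constraints: Delacroix 420.00; Quinlan 270.00; Andrade 240.00; Sato 570.00.
Cap binds for Delacroix ($200); balance $1,300 reallocated over remaining profit-interest units 36.
Cap binds for Quinlan ($300); balance $1,000 reallocated over remaining profit-interest units 27.
Shares after redistribution: Andrade 296.30 → $296; Sato 703.70 → $704.

Delacroix: $200; Quinlan: $300; Andrade: $296; Sato: $704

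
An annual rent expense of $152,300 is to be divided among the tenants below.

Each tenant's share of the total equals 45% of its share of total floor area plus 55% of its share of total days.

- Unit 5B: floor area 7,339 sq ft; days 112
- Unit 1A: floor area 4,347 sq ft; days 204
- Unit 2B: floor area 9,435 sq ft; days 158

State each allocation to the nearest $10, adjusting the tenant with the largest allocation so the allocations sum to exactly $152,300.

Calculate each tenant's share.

Unit 5B: $43,610 | Unit 1A: $50,160 | Unit 2B: $58,530

Floor area total 21,121; days total 474.
Composite weights (45% floor area + 55% days): Unit 5B 0.2863; Unit 1A 0.3293; Unit 2B 0.3844.
Pro-rata amounts: Unit 5B 43,606.71; Unit 1A 50,156.23; Unit 2B 58,537.06.
At nearest $10: Unit 5B $43,610; Unit 1A $50,160; Unit 2B $58,540. Sum = $152,310.
Difference $152,300 − $152,310 = −$10 applied to largest allocation (Unit 2B): Unit 2B becomes $58,530.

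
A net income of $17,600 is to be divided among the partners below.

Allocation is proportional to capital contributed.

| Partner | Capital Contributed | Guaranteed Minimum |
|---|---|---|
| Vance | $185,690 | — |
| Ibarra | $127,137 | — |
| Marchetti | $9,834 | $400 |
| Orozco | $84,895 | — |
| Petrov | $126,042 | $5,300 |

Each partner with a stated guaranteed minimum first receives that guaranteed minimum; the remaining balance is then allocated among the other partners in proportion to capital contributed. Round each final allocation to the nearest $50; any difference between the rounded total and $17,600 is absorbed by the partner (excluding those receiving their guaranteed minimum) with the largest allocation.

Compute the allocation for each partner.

Vance: $5,550 · Ibarra: $3,800 · Marchetti: $400 · Orozco: $2,550 · Petrov: $5,300

Guaranteed amounts: Marchetti $400; Petrov $5,300. Remaining pool $11,900.
Remaining pool split over remaining capital contributed 397,722: Vance 5,555.92 → $5,550; Ibarra 3,803.99 → $3,800; Orozco 2,540.09 → $2,550.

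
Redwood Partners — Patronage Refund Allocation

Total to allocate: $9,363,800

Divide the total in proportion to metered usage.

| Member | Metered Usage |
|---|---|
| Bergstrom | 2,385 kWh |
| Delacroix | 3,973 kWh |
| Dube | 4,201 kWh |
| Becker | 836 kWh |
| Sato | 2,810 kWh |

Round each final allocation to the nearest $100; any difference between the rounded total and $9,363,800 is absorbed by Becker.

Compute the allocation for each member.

Bergstrom: $1,572,200 | Delacroix: $2,619,000 | Dube: $2,769,300 | Becker: $551,000 | Sato: $1,852,300

Total metered usage = 14,205.
Pro-rata amounts: Bergstrom 2,385/14,205 × $9,363,800 = 1,572,169.17; Delacroix 3,973/14,205 × $9,363,800 = 2,618,963.56; Dube 4,201/14,205 × $9,363,800 = 2,769,258.98; Becker 836/14,205 × $9,363,800 = 551,083.20; Sato 2,810/14,205 × $9,363,800 = 1,852,325.10.
Rounded to nearest $100: Bergstrom $1,572,200; Delacroix $2,619,000; Dube $2,769,300; Becker $551,100; Sato $1,852,300. Sum = $9,363,900.
Difference $9,363,800 − $9,363,900 = −$100 applied to Becker: Becker becomes $551,000.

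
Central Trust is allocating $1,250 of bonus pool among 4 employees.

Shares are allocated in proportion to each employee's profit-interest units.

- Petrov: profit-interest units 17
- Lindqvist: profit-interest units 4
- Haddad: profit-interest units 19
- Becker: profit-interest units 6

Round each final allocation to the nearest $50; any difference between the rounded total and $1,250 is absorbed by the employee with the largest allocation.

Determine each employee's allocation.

Combined profit-interest units = 46.
Pro-rata amounts: Petrov 17/46 × $1,250 = 461.96; Lindqvist 4/46 × $1,250 = 108.70; Haddad 19/46 × $1,250 = 516.30; Becker 6/46 × $1,250 = 163.04.
Rounded to nearest $50: Petrov $450; Lindqvist $100; Haddad $500; Becker $150. Sum = $1,200.
Difference $1,250 − $1,200 = +$50 applied to largest allocation (Haddad): Haddad becomes $550.

Petrov: $450 · Lindqvist: $100 · Haddad: $550 · Becker: $150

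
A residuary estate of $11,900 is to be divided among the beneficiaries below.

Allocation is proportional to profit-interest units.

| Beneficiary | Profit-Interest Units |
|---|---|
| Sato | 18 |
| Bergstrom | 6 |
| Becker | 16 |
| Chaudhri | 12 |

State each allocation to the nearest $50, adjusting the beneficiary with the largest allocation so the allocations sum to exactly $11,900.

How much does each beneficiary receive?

Profit-interest units total: 52.
Proportional shares: Sato 18/52 × $11,900 = 4,119.23; Bergstrom 6/52 × $11,900 = 1,373.08; Becker 16/52 × $11,900 = 3,661.54; Chaudhri 12/52 × $11,900 = 2,746.15.
Rounded to nearest $50: Sato $4,100; Bergstrom $1,350; Becker $3,650; Chaudhri $2,750. Sum = $11,850.
Difference $11,900 − $11,850 = +$50 applied to largest allocation (Sato): Sato becomes $4,150.

Sato: $4,150; Bergstrom: $1,350; Becker: $3,650; Chaudhri: $2,750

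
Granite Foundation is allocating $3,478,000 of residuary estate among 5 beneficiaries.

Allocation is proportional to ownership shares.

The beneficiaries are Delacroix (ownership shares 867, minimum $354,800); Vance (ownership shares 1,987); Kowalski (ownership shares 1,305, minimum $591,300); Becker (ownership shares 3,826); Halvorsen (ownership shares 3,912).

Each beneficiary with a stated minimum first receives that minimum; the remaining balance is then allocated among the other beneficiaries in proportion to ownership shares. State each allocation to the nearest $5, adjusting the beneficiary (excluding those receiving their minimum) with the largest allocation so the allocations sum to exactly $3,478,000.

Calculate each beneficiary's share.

Minimums first: Delacroix $354,800; Kowalski $591,300. Residual $2,531,900.
Residual split over remaining ownership shares 9,725: Vance 517,314.68 → $517,315; Becker 996,097.62 → $996,100; Halvorsen 1,018,487.69 → $1,018,490.
Rounding difference −$5 applied to Halvorsen → $1,018,485.

Delacroix: $354,800 · Vance: $517,315 · Kowalski: $591,300 · Becker: $996,100 · Halvorsen: $1,018,485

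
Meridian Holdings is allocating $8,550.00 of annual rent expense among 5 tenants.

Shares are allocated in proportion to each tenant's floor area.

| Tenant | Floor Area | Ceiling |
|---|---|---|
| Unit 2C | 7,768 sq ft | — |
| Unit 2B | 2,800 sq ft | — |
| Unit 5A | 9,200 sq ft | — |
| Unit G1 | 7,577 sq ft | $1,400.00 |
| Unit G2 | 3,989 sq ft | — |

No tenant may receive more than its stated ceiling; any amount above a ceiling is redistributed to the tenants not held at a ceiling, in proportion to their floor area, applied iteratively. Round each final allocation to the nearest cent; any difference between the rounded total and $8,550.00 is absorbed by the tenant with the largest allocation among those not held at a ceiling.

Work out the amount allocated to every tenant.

Unit 2C: $2,337.89; Unit 2B: $842.70; Unit 5A: $2,768.86; Unit G1: $1,400.00; Unit G2: $1,200.55

Combined floor area = 31,334.
Unconstrained shares: Unit 2C 2,119.6272; Unit 2B 764.0263; Unit 5A 2,510.3721; Unit G1 2,067.5097; Unit G2 1,088.4646.
Capped: Unit G1 ($1,400.00); remaining pool $7,150.00 reallocated over remaining floor area 23,757.
Remaining shares: Unit 2C 2,337.8878 → $2,337.89; Unit 2B 842.6990 → $842.70; Unit 5A 2,768.8681 → $2,768.87; Unit G2 1,200.5451 → $1,200.55.
Rounding difference −$0.01 applied to Unit 5A → $2,768.86.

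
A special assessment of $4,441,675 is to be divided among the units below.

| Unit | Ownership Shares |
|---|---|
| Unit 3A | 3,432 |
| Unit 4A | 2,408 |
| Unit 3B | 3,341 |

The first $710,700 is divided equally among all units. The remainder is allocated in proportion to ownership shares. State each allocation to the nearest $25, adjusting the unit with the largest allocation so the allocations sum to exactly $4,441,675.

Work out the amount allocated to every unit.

Unit 3A: $1,631,575 | Unit 4A: $1,215,475 | Unit 3B: $1,594,625

Equal tier: $710,700 ÷ 3 = $236,900 apiece.
Remainder $3,730,975 by ownership shares (total 9,181): Unit 3A 1,394,696.24 → $1,394,700; Unit 4A 978,563.10 → $978,575; Unit 3B 1,357,715.66 → $1,357,725.
Rounding difference −$25 on remainder applied to Unit 3A.
Totals: Unit 3A $236,900 + $1,394,675 = $1,631,575; Unit 4A $236,900 + $978,575 = $1,215,475; Unit 3B $236,900 + $1,357,725 = $1,594,625.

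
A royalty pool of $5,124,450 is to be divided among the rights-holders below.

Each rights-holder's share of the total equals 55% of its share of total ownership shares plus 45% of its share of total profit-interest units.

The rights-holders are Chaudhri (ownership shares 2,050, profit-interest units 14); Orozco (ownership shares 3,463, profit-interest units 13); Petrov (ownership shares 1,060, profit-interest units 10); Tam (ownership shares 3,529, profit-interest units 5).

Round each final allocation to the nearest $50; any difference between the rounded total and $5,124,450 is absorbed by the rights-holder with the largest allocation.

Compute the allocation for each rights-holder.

Chaudhri: $1,340,600 · Orozco: $1,679,950 · Petrov: $844,800 · Tam: $1,259,100

Ownership shares total 10,102; profit-interest units total 42.
Composite weights (55% ownership shares + 45% profit-interest units): Chaudhri 0.2616; Orozco 0.3278; Petrov 0.1649; Tam 0.2457.
Pro-rata amounts: Chaudhri 1,340,615.37; Orozco 1,679,936.08; Petrov 844,787.11; Tam 1,259,111.44.
Rounded to nearest $50: Chaudhri $1,340,600; Orozco $1,679,950; Petrov $844,800; Tam $1,259,100. Sum = $5,124,450.
Rounded total matches; no reconciliation needed.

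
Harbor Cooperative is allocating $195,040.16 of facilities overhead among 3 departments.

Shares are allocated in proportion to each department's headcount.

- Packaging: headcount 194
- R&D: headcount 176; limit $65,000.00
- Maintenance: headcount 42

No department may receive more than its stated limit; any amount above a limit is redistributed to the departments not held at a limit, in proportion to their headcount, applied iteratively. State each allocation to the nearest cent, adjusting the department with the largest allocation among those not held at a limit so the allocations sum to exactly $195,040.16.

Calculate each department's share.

Combined headcount = 412.
Pro-rata shares before constraints: Packaging 91,839.2986; R&D 83,318.1266; Maintenance 19,882.7348.
Capped: R&D ($65,000.00); remaining pool $130,040.16 reallocated over remaining headcount 236.
Remaining shares: Packaging 106,897.4197 → $106,897.42; Maintenance 23,142.7403 → $23,142.74.

Packaging: $106,897.42 · R&D: $65,000.00 · Maintenance: $23,142.74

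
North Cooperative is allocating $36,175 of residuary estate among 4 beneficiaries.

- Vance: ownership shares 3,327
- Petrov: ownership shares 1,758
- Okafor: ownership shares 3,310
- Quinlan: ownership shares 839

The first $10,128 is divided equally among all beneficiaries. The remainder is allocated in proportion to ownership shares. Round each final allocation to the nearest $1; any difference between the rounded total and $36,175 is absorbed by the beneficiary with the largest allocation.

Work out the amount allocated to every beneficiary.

Vance: $11,916 | Petrov: $7,491 | Okafor: $11,869 | Quinlan: $4,899

$10,128 shared equally gives $2,532 per beneficiary.
Remainder $26,047 by ownership shares (total 9,234): Vance 9,384.71 → $9,385; Petrov 4,958.92 → $4,959; Okafor 9,336.75 → $9,337; Quinlan 2,366.63 → $2,367.
Rounding difference −$1 on remainder applied to Vance.
Totals: Vance $2,532 + $9,384 = $11,916; Petrov $2,532 + $4,959 = $7,491; Okafor $2,532 + $9,337 = $11,869; Quinlan $2,532 + $2,367 = $4,899.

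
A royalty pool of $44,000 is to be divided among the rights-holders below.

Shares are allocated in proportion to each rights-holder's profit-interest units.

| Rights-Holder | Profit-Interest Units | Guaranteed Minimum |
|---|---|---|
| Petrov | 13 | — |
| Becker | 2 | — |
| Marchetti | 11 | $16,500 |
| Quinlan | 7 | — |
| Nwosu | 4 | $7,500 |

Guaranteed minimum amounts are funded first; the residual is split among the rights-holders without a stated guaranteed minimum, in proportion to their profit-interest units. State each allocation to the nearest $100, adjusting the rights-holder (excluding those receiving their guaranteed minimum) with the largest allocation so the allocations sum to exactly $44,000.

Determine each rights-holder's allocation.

Guaranteed amounts: Marchetti $16,500; Nwosu $7,500. Remaining pool $20,000.
Remaining pool split over remaining profit-interest units 22: Petrov 11,818.18 → $11,800; Becker 1,818.18 → $1,800; Quinlan 6,363.64 → $6,400.

Petrov: $11,800 | Becker: $1,800 | Marchetti: $16,500 | Quinlan: $6,400 | Nwosu: $7,500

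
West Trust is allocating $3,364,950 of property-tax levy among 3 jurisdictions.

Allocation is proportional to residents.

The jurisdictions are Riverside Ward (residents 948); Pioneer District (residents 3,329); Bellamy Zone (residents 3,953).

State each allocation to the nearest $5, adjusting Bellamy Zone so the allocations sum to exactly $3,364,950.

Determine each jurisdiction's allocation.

Riverside Ward: $387,605 | Pioneer District: $1,361,110 | Bellamy Zone: $1,616,235

Sum of residents: 8,230.
Pro-rata amounts: Riverside Ward 948/8,230 × $3,364,950 = 387,602.99; Pioneer District 3,329/8,230 × $3,364,950 = 1,361,107.96; Bellamy Zone 3,953/8,230 × $3,364,950 = 1,616,239.05.
After rounding ($5): Riverside Ward $387,605; Pioneer District $1,361,110; Bellamy Zone $1,616,240. Sum = $3,364,955.
Difference $3,364,950 − $3,364,955 = −$5 applied to Bellamy Zone: Bellamy Zone becomes $1,616,235.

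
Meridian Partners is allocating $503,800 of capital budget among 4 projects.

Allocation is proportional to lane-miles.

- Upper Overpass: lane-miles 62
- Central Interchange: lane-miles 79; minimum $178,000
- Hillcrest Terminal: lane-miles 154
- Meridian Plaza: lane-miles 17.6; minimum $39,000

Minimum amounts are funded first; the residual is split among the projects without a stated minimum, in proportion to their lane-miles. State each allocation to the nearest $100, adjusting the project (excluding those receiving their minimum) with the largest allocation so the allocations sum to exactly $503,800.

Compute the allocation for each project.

Guaranteed amounts: Central Interchange $178,000; Meridian Plaza $39,000. Residual $286,800.
Residual split over remaining lane-miles 216: Upper Overpass 82,322.22 → $82,300; Hillcrest Terminal 204,477.78 → $204,500.

Upper Overpass: $82,300; Central Interchange: $178,000; Hillcrest Terminal: $204,500; Meridian Plaza: $39,000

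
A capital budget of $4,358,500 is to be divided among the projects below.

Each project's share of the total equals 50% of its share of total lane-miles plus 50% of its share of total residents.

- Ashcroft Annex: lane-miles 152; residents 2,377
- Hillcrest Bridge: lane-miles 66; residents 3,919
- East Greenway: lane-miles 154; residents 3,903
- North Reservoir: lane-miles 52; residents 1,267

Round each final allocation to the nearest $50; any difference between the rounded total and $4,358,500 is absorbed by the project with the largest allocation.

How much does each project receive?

Ashcroft Annex: $1,233,000 · Hillcrest Bridge: $1,084,100 · East Greenway: $1,533,350 · North Reservoir: $508,050

Totals — lane-miles 424, residents 11,466.
Combined weights (50% lane-miles + 50% residents): Ashcroft Annex 0.2829; Hillcrest Bridge 0.2487; East Greenway 0.3518; North Reservoir 0.1166.
Proportional shares: Ashcroft Annex 1,233,017.76; Hillcrest Bridge 1,084,075.55; East Greenway 1,533,331.73; North Reservoir 508,074.96.
After rounding ($50): Ashcroft Annex $1,233,000; Hillcrest Bridge $1,084,100; East Greenway $1,533,350; North Reservoir $508,050. Sum = $4,358,500.
Sum already equals the total — no adjustment.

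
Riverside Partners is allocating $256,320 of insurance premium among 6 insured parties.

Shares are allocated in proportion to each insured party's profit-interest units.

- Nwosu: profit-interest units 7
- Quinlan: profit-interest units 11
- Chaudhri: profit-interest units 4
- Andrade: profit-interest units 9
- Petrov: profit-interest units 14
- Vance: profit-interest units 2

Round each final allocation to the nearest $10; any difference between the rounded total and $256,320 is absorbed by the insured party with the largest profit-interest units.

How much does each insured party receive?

Nwosu: $38,180 · Quinlan: $59,990 · Chaudhri: $21,810 · Andrade: $49,080 · Petrov: $76,350 · Vance: $10,910

Sum of profit-interest units: 7 + 11 + 4 + 9 + 14 + 2 = 47.
Unrounded shares: Nwosu 38,175.32; Quinlan 59,989.79; Chaudhri 21,814.47; Andrade 49,082.55; Petrov 76,350.64; Vance 10,907.23.
After rounding ($10): Nwosu $38,180; Quinlan $59,990; Chaudhri $21,810; Andrade $49,080; Petrov $76,350; Vance $10,910. Sum = $256,320.
Rounded total matches; no reconciliation needed.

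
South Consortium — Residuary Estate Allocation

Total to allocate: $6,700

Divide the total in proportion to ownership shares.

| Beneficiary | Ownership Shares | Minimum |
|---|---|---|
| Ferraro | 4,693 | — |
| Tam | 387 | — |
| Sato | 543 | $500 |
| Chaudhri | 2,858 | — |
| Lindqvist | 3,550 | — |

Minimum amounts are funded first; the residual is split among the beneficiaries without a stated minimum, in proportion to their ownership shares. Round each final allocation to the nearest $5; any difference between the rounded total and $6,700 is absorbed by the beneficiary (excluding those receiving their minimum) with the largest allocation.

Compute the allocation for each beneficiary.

Fund the minimums — Sato $500. Residual $6,200.
Residual split over remaining ownership shares 11,488: Ferraro 2,532.78 → $2,535; Tam 208.86 → $210; Chaudhri 1,542.44 → $1,540; Lindqvist 1,915.91 → $1,915.

Ferraro: $2,535; Tam: $210; Sato: $500; Chaudhri: $1,540; Lindqvist: $1,915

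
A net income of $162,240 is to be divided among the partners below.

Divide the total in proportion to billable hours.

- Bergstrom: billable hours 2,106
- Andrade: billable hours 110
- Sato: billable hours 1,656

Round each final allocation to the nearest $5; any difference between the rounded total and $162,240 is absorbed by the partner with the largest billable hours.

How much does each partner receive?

Total billable hours = 2,106 + 110 + 1,656 = 3,872.
Unrounded shares: Bergstrom 88,243.14; Andrade 4,609.09; Sato 69,387.77.
At nearest $5: Bergstrom $88,245; Andrade $4,610; Sato $69,390. Sum = $162,245.
Difference $162,240 − $162,245 = −$5 applied to largest billable hours (Bergstrom): Bergstrom becomes $88,240.

Bergstrom: $88,240 · Andrade: $4,610 · Sato: $69,390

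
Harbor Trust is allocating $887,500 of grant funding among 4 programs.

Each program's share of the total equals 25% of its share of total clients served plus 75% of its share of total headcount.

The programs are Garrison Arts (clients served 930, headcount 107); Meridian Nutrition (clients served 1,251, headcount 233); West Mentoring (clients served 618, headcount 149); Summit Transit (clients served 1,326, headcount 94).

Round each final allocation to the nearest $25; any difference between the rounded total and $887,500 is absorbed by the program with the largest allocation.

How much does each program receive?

Garrison Arts: $172,175; Meridian Nutrition: $333,325; West Mentoring: $203,350; Summit Transit: $178,650

Clients served total 4,125; headcount total 583.
Combined weights (25% clients served + 75% headcount): Garrison Arts 0.1940; Meridian Nutrition 0.3756; West Mentoring 0.2291; Summit Transit 0.2013.
Pro-rata amounts: Garrison Arts 172,187.18; Meridian Nutrition 333,310.29; West Mentoring 203,357.76; Summit Transit 178,644.77.
After rounding ($25): Garrison Arts $172,175; Meridian Nutrition $333,300; West Mentoring $203,350; Summit Transit $178,650. Sum = $887,475.
Difference $887,500 − $887,475 = +$25 applied to largest allocation (Meridian Nutrition): Meridian Nutrition becomes $333,325.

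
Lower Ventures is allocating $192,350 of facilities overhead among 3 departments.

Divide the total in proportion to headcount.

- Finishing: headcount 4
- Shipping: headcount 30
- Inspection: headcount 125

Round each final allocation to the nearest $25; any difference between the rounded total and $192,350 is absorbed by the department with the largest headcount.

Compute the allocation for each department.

Total headcount = 159.
Proportional shares: Finishing 4/159 × $192,350 = 4,838.99; Shipping 30/159 × $192,350 = 36,292.45; Inspection 125/159 × $192,350 = 151,218.55.
After rounding ($25): Finishing $4,850; Shipping $36,300; Inspection $151,225. Sum = $192,375.
Difference $192,350 − $192,375 = −$25 applied to largest headcount (Inspection): Inspection becomes $151,200.

Finishing: $4,850 | Shipping: $36,300 | Inspection: $151,200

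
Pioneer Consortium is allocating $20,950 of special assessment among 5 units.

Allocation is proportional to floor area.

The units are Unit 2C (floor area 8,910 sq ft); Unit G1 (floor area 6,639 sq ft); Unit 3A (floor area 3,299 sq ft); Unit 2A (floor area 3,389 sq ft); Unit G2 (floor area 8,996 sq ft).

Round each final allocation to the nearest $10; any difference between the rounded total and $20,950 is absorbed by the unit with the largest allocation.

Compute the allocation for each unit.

Total floor area = 31,233.
Unrounded shares: Unit 2C 8,910/31,233 × $20,950 = 5,976.52; Unit G1 6,639/31,233 × $20,950 = 4,453.21; Unit 3A 3,299/31,233 × $20,950 = 2,212.85; Unit 2A 3,389/31,233 × $20,950 = 2,273.22; Unit G2 8,996/31,233 × $20,950 = 6,034.20.
After rounding ($10): Unit 2C $5,980; Unit G1 $4,450; Unit 3A $2,210; Unit 2A $2,270; Unit G2 $6,030. Sum = $20,940.
Difference $20,950 − $20,940 = +$10 applied to largest allocation (Unit G2): Unit G2 becomes $6,040.

Unit 2C: $5,980 | Unit G1: $4,450 | Unit 3A: $2,210 | Unit 2A: $2,270 | Unit G2: $6,040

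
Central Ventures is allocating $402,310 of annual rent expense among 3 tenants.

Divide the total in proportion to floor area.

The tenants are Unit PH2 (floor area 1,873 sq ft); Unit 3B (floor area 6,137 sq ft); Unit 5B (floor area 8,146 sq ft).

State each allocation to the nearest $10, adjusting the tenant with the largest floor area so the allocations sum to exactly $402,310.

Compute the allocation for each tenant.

Floor area total: 1,873 + 6,137 + 8,146 = 16,156.
Pro-rata amounts: Unit PH2 46,640.67; Unit 3B 152,821.02; Unit 5B 202,848.31.
Rounded to nearest $10: Unit PH2 $46,640; Unit 3B $152,820; Unit 5B $202,850. Sum = $402,310.
Rounded total matches; no reconciliation needed.

Unit PH2: $46,640; Unit 3B: $152,820; Unit 5B: $202,850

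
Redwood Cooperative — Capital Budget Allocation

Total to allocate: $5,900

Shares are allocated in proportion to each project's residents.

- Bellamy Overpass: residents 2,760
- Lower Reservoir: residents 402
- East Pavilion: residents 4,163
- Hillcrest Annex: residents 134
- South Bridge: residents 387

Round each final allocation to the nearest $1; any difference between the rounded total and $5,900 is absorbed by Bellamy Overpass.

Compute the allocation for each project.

Bellamy Overpass: $2,076 · Lower Reservoir: $302 · East Pavilion: $3,130 · Hillcrest Annex: $101 · South Bridge: $291

Total residents = 7,846.
Proportional shares: Bellamy Overpass 2,760/7,846 × $5,900 = 2,075.45; Lower Reservoir 402/7,846 × $5,900 = 302.29; East Pavilion 4,163/7,846 × $5,900 = 3,130.47; Hillcrest Annex 134/7,846 × $5,900 = 100.76; South Bridge 387/7,846 × $5,900 = 291.01.
Rounded to nearest $1: Bellamy Overpass $2,075; Lower Reservoir $302; East Pavilion $3,130; Hillcrest Annex $101; South Bridge $291. Sum = $5,899.
Difference $5,900 − $5,899 = +$1 applied to Bellamy Overpass: Bellamy Overpass becomes $2,076.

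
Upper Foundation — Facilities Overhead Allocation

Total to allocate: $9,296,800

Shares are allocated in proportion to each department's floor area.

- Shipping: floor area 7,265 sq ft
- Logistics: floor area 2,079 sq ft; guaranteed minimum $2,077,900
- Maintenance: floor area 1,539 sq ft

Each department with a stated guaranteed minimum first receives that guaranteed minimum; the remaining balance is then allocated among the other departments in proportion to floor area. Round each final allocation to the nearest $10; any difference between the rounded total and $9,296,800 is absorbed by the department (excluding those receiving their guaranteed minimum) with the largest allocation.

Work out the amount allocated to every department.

Fund the minimums — Logistics $2,077,900. Remaining pool $7,218,900.
Remaining pool split over remaining floor area 8,804: Shipping 5,956,986.43 → $5,956,990; Maintenance 1,261,913.57 → $1,261,910.

Shipping: $5,956,990 · Logistics: $2,077,900 · Maintenance: $1,261,910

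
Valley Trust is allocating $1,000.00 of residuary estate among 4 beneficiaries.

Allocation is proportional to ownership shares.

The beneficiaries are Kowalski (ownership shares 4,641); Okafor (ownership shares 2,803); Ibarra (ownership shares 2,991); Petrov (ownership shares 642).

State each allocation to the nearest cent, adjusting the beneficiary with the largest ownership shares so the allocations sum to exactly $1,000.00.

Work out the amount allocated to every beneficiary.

Kowalski: $418.97; Okafor: $253.05; Ibarra: $270.02; Petrov: $57.96

Total ownership shares = 4,641 + 2,803 + 2,991 + 642 = 11,077.
Unrounded shares: Kowalski 418.9763; Okafor 253.0469; Ibarra 270.0190; Petrov 57.9579.
After rounding (cent): Kowalski $418.98; Okafor $253.05; Ibarra $270.02; Petrov $57.96. Sum = $1,000.01.
Difference $1,000.00 − $1,000.01 = −$0.01 applied to largest ownership shares (Kowalski): Kowalski becomes $418.97.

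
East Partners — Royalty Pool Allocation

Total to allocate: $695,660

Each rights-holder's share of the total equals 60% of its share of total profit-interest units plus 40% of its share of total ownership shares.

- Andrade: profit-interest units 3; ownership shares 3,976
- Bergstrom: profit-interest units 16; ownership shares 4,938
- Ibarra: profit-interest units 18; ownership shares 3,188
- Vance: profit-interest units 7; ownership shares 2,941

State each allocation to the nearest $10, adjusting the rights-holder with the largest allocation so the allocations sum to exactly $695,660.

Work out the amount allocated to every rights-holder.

Andrade: $102,010; Bergstrom: $243,120; Ibarra: $229,720; Vance: $120,810

Profit-interest units total 44; ownership shares total 15,043.
Blended shares (60% profit-interest units + 40% ownership shares): Andrade 0.1466; Bergstrom 0.3495; Ibarra 0.3302; Vance 0.1737.
Proportional shares: Andrade 102,006.49; Bergstrom 243,123.02; Ibarra 229,724.23; Vance 120,806.25.
After rounding ($10): Andrade $102,010; Bergstrom $243,120; Ibarra $229,720; Vance $120,810. Sum = $695,660.
Sum already equals the total — no adjustment.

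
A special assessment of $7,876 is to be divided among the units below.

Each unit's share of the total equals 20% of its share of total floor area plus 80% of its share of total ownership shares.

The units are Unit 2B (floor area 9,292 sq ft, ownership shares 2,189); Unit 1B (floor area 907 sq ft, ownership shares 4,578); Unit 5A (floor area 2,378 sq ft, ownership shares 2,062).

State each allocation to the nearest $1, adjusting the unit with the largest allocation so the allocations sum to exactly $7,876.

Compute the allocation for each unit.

Unit 2B: $2,726 · Unit 1B: $3,381 · Unit 5A: $1,769

Totals — floor area 12,577, ownership shares 8,829.
Combined weights (20% floor area + 80% ownership shares): Unit 2B 0.3461; Unit 1B 0.4292; Unit 5A 0.2247.
Unrounded shares: Unit 2B 2,725.95; Unit 1B 3,380.68; Unit 5A 1,769.37.
After rounding ($1): Unit 2B $2,726; Unit 1B $3,381; Unit 5A $1,769. Sum = $7,876.
Sum already equals the total — no adjustment.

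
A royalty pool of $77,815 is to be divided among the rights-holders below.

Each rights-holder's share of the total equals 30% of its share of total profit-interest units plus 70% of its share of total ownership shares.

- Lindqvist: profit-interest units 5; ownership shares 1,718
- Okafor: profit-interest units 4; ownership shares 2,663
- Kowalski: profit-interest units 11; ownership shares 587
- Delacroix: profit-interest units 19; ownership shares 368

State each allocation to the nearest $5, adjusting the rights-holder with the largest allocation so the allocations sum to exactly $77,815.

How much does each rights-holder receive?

Profit-interest units total 39; ownership shares total 5,336.
Composite weights (30% profit-interest units + 70% ownership shares): Lindqvist 0.2638; Okafor 0.3801; Kowalski 0.1616; Delacroix 0.1944.
Proportional shares: Lindqvist 20,530.43; Okafor 29,578.52; Kowalski 12,576.51; Delacroix 15,129.55.
At nearest $5: Lindqvist $20,530; Okafor $29,580; Kowalski $12,575; Delacroix $15,130. Sum = $77,815.
Sum already equals the total — no adjustment.

Lindqvist: $20,530 · Okafor: $29,580 · Kowalski: $12,575 · Delacroix: $15,130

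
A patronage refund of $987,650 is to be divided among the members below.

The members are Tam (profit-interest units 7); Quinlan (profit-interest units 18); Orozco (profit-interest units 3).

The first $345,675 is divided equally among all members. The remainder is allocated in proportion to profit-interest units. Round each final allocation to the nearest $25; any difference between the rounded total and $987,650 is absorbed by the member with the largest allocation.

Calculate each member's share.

Tam: $275,725 | Quinlan: $527,925 | Orozco: $184,000

Equal tier: $345,675 ÷ 3 = $115,225 apiece.
Remainder $641,975 by profit-interest units (total 28): Tam 160,493.75 → $160,500; Quinlan 412,698.21 → $412,700; Orozco 68,783.04 → $68,775.
Totals: Tam $115,225 + $160,500 = $275,725; Quinlan $115,225 + $412,700 = $527,925; Orozco $115,225 + $68,775 = $184,000.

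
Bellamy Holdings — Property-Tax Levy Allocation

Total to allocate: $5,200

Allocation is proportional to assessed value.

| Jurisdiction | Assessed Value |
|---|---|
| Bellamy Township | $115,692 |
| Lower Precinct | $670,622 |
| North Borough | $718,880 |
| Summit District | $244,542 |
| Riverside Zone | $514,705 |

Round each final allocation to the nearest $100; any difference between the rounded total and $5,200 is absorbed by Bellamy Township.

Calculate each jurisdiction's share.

Assessed value total: 2,264,441.
Pro-rata amounts: Bellamy Township 115,692/2,264,441 × $5,200 = 265.67; Lower Precinct 670,622/2,264,441 × $5,200 = 1,540.00; North Borough 718,880/2,264,441 × $5,200 = 1,650.82; Summit District 244,542/2,264,441 × $5,200 = 561.56; Riverside Zone 514,705/2,264,441 × $5,200 = 1,181.95.
Rounded to nearest $100: Bellamy Township $300; Lower Precinct $1,500; North Borough $1,700; Summit District $600; Riverside Zone $1,200. Sum = $5,300.
Difference $5,200 − $5,300 = −$100 applied to Bellamy Township: Bellamy Township becomes $200.

Bellamy Township: $200 | Lower Precinct: $1,500 | North Borough: $1,700 | Summit District: $600 | Riverside Zone: $1,200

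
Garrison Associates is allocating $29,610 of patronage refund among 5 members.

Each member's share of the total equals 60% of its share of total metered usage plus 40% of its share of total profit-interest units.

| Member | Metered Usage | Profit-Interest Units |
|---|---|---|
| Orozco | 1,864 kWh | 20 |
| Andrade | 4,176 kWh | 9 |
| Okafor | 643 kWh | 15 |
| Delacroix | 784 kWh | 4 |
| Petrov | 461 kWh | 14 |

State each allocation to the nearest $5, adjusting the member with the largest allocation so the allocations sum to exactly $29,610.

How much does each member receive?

Totals — metered usage 7,928, profit-interest units 62.
Blended shares (60% metered usage + 40% profit-interest units): Orozco 0.2701; Andrade 0.3741; Okafor 0.1454; Delacroix 0.0851; Petrov 0.1252.
Proportional shares: Orozco 7,997.72; Andrade 11,077.36; Okafor 4,306.39; Delacroix 2,521.01; Petrov 3,707.51.
After rounding ($5): Orozco $8,000; Andrade $11,075; Okafor $4,305; Delacroix $2,520; Petrov $3,710. Sum = $29,610.
Rounded total matches; no reconciliation needed.

Orozco: $8,000 | Andrade: $11,075 | Okafor: $4,305 | Delacroix: $2,520 | Petrov: $3,710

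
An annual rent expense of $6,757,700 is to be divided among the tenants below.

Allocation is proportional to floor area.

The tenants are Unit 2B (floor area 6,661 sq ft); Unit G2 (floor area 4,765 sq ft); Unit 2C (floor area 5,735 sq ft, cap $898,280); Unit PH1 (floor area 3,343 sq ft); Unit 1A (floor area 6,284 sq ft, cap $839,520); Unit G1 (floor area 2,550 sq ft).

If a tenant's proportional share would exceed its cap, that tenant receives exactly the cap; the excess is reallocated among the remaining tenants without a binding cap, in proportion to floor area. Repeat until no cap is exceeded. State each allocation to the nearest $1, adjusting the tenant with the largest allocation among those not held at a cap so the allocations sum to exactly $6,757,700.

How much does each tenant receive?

Sum of floor area: 29,338.
Pro-rata shares before constraints: Unit 2B 1,534,291.35; Unit G2 1,097,567.68; Unit 2C 1,320,996.98; Unit PH1 770,024.92; Unit 1A 1,447,453.36; Unit G1 587,365.70.
Cap binds for Unit 2C ($898,280), Unit 1A ($839,520); remaining pool $5,019,900 reallocated over remaining floor area 17,319.
Redistributed shares: Unit 2B 1,930,686.18 → $1,930,686; Unit G2 1,381,131.91 → $1,381,132; Unit PH1 968,966.20 → $968,966; Unit G1 739,115.71 → $739,116.

Unit 2B: $1,930,686 | Unit G2: $1,381,132 | Unit 2C: $898,280 | Unit PH1: $968,966 | Unit 1A: $839,520 | Unit G1: $739,116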